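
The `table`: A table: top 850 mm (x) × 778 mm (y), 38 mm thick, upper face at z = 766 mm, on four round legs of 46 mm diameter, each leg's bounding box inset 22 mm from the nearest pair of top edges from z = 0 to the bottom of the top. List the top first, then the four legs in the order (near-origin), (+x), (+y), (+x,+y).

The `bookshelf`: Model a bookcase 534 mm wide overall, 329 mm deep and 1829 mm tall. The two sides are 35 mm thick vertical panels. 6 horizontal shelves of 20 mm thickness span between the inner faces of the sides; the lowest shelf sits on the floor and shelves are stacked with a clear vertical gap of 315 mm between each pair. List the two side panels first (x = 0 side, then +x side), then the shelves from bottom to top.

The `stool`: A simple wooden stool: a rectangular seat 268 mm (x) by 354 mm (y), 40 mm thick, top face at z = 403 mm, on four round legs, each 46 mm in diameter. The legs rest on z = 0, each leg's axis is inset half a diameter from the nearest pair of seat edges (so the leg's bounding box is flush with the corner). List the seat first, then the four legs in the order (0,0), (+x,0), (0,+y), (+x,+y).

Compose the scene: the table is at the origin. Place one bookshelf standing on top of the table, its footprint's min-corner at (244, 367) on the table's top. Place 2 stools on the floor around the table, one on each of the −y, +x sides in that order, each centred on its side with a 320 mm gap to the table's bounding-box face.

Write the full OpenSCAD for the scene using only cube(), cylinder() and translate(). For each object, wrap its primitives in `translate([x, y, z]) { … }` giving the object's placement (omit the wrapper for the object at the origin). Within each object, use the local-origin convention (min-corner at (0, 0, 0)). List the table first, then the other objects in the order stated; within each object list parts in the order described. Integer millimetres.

translate([0, 0, 728]) cube([850, 778, 38]);
translate([45, 45, 0]) cylinder(h = 728, r = 23);
translate([805, 45, 0]) cylinder(h = 728, r = 23);
translate([45, 733, 0]) cylinder(h = 728, r = 23);
translate([805, 733, 0]) cylinder(h = 728, r = 23);
translate([244, 367, 766]) {
  cube([35, 329, 1829]);
  translate([499, 0, 0]) cube([35, 329, 1829]);
  translate([35, 0, 0]) cube([464, 329, 20]);
  translate([35, 0, 335]) cube([464, 329, 20]);
  translate([35, 0, 670]) cube([464, 329, 20]);
  translate([35, 0, 1005]) cube([464, 329, 20]);
  translate([35, 0, 1340]) cube([464, 329, 20]);
  translate([35, 0, 1675]) cube([464, 329, 20]);
}
translate([291, -674, 0]) {
  translate([0, 0, 363]) cube([268, 354, 40]);
  translate([23, 23, 0]) cylinder(h = 363, r = 23);
  translate([245, 23, 0]) cylinder(h = 363, r = 23);
  translate([23, 331, 0]) cylinder(h = 363, r = 23);
  translate([245, 331, 0]) cylinder(h = 363, r = 23);
}
translate([1170, 212, 0]) {
  translate([0, 0, 363]) cube([268, 354, 40]);
  translate([23, 23, 0]) cylinder(h = 363, r = 23);
  translate([245, 23, 0]) cylinder(h = 363, r = 23);
  translate([23, 331, 0]) cylinder(h = 363, r = 23);
  translate([245, 331, 0]) cylinder(h = 363, r = 23);
}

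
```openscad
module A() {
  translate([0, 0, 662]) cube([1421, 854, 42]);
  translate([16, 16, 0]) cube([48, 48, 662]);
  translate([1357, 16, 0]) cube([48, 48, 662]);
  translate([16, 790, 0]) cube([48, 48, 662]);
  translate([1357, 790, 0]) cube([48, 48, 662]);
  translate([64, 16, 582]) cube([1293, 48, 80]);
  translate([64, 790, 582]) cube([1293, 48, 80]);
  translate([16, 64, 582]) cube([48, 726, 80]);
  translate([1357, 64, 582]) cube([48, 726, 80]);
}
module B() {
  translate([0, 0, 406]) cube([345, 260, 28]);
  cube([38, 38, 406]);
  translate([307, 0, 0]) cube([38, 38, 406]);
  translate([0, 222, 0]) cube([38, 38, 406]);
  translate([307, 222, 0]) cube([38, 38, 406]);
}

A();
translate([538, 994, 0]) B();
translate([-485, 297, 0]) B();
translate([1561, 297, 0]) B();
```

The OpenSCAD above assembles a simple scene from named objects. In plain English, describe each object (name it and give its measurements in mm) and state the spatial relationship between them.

A is a table: top 1421 mm (x) × 854 mm (y), 42 mm thick, upper face at z = 704 mm, on four 48×48 mm square legs, each inset 16 mm from the nearest pair of top edges, running from z = 0 to the bottom of the top. Four apron rails, 48 mm thick and 80 mm tall, run between adjacent legs with their top edges flush with the underside of the top and their outer faces flush with the legs' outer faces.

B is a four-legged stool. The seat is a 345×260×28 mm slab whose top surface is at z = 434 mm; four square legs, each 38×38 mm in cross-section, run from the floor (z = 0) to the underside of the seat, each flush with a corner of the seat.

Three stools sit around the table at the +y, −x, +x sides.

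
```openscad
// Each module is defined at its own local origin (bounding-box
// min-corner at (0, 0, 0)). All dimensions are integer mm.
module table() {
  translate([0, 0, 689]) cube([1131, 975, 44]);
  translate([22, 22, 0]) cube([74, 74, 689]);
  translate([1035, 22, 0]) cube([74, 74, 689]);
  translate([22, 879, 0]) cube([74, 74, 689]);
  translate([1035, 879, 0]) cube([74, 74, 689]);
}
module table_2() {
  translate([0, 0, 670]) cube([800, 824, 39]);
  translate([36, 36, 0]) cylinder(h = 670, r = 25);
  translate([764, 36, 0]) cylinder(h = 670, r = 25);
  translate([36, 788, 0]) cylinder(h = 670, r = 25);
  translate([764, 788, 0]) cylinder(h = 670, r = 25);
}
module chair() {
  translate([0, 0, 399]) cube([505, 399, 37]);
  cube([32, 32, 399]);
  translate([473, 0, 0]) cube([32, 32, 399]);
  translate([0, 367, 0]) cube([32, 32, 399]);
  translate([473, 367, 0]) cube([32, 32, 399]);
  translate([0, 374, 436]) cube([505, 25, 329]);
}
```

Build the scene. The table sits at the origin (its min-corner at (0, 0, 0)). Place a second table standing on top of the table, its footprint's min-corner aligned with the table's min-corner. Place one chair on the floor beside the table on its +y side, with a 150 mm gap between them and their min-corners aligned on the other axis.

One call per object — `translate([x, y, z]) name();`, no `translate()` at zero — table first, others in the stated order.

table();
translate([0, 0, 733]) table_2();
translate([0, 1125, 0]) chair();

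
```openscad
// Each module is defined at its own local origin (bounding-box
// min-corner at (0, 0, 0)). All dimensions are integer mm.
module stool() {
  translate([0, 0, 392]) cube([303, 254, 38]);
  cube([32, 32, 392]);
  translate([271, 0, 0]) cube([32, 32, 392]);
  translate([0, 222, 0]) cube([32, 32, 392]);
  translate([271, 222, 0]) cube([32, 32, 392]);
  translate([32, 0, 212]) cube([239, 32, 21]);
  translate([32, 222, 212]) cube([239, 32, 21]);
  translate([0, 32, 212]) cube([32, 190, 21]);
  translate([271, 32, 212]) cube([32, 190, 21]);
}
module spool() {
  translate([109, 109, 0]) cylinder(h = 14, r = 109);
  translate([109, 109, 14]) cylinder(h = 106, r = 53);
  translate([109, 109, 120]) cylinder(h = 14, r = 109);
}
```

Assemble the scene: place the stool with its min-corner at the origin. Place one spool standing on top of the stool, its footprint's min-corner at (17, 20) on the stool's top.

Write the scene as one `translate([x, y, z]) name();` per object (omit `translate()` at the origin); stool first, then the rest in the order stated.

stool();
translate([17, 20, 430]) spool();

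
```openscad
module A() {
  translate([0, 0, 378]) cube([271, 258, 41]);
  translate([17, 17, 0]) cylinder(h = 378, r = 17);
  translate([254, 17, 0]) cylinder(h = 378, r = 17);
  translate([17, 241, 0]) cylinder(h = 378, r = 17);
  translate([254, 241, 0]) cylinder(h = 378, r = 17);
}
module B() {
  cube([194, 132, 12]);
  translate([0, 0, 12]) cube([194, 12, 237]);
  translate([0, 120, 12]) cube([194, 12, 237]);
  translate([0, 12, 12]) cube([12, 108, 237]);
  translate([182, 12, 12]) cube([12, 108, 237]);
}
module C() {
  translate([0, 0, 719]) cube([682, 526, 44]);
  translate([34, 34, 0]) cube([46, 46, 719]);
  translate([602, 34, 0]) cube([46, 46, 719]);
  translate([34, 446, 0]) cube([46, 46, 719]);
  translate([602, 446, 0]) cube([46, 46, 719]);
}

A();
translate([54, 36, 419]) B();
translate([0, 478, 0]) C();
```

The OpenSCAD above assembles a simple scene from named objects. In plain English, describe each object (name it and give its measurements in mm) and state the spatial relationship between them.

A is a simple wooden stool: a rectangular seat 271 mm (x) by 258 mm (y), 41 mm thick, top face at z = 419 mm, on four round legs, each 34 mm in diameter. The legs rest on z = 0, each leg's axis is inset half a diameter from the nearest pair of seat edges (so the leg's bounding box is flush with the corner).

B is an open-topped rectangular box: outside dimensions 194×132×249 mm, with a uniform wall and base thickness of 12 mm. The base is a full 194×132 slab on the floor; four walls sit on top of the base. The front and back walls (the −y and +y sides) span the full width; the two side walls fit between them.

C is a table with a 682×526 mm rectangular top, 44 mm thick, top surface at z = 763 mm, supported by four 46×46 mm square legs, each inset 34 mm from the nearest pair of top edges, running from the floor.

The open box is on top of the stool. The table is on the floor beside the stool on its +y side.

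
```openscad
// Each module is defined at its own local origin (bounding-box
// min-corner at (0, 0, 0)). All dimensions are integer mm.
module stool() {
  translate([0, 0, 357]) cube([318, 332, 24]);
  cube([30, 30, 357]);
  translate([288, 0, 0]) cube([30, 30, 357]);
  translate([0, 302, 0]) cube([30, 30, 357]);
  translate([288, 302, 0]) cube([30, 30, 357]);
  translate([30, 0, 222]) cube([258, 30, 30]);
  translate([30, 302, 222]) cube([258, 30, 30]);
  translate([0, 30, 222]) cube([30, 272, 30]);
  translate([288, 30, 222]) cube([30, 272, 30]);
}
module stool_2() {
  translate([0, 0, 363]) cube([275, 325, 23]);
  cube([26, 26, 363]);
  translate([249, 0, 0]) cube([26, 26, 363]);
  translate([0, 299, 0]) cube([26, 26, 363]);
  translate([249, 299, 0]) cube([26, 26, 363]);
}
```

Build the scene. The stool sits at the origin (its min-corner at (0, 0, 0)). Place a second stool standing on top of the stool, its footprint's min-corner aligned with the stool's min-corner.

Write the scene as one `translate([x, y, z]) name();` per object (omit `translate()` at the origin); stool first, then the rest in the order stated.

stool();
translate([0, 0, 381]) stool_2();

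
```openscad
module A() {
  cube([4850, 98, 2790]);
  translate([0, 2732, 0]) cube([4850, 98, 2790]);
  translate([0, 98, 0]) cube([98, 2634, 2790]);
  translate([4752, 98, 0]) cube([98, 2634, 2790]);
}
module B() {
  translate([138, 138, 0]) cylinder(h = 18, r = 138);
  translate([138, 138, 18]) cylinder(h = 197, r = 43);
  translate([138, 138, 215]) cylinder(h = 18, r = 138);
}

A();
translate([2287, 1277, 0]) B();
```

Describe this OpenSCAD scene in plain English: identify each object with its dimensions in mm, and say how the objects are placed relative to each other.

A is the wall frame of a small rectangular building: four walls, each 2790 mm tall and 98 mm thick, enclosing a footprint 4850 mm (x) by 2830 mm (y) outside-to-outside, with no floor or roof. The front and back walls (the −y and +y sides) span the full width; the two side walls fit between them.

B is a spool: two coaxial disc flanges of radius 138 mm and thickness 18 mm, joined by a core cylinder of radius 43 mm and height 197 mm. The lower flange rests on z = 0 and the three cylinders share a vertical axis.

The spool sits inside the house frame, centred.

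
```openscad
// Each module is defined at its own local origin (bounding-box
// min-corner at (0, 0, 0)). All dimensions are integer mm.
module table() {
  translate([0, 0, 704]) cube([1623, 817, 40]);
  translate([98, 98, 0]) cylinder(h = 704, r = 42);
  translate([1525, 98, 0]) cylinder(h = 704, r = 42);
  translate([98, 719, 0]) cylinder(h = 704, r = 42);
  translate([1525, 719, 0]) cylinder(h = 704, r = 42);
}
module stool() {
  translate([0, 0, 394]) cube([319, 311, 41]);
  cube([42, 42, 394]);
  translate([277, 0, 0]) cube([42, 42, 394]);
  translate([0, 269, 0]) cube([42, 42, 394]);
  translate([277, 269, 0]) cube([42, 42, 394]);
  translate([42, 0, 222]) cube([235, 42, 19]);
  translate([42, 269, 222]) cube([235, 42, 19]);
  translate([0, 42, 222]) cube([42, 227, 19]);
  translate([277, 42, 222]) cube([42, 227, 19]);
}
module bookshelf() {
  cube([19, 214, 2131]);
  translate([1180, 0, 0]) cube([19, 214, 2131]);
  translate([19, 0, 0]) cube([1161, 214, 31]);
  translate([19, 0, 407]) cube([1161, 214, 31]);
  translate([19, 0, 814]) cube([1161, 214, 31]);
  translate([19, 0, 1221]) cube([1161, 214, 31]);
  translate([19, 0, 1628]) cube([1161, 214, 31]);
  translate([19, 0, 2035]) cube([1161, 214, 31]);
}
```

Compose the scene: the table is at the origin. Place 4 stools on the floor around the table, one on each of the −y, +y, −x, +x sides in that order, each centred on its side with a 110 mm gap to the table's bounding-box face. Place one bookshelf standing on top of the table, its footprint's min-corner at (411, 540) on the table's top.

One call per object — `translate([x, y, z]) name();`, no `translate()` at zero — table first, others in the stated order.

table();
translate([652, -421, 0]) stool();
translate([652, 927, 0]) stool();
translate([-429, 253, 0]) stool();
translate([1733, 253, 0]) stool();
translate([411, 540, 744]) bookshelf();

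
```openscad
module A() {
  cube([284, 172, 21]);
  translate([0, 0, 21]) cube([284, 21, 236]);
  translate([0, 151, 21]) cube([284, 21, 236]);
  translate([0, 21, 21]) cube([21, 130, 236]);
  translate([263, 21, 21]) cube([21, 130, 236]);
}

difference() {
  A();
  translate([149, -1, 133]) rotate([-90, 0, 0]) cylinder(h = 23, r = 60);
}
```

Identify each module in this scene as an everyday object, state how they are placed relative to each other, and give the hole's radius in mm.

The subtracted cylinder has r = 60 mm.

A is an open box. The open box has a circular hole through its front wall. The hole's radius is 60 mm.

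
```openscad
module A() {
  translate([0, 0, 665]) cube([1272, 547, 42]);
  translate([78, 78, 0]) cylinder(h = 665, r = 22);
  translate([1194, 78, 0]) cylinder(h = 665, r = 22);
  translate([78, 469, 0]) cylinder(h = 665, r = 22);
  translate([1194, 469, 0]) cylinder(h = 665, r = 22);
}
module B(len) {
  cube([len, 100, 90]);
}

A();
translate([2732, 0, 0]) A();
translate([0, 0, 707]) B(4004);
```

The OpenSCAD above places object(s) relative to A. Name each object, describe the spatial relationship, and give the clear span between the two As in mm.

Second table starts at x = 2732; first ends at x = 1272; clear span = 2732 − 1272 = 1460 mm.

A is a table. B is a beam. A beam spans the tops of two tables. The clear span between the two tables is 1460 mm.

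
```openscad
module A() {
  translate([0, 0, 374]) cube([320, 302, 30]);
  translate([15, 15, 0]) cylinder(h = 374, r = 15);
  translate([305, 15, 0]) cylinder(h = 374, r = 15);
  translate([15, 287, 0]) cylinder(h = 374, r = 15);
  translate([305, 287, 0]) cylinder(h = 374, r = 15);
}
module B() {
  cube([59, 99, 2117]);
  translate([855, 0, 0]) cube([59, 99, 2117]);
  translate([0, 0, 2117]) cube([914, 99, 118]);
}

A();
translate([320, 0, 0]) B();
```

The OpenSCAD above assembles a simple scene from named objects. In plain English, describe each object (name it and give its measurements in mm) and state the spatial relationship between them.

A is a four-legged stool. The seat is 320×302 mm, 30 mm thick, top at z = 404 mm. It stands on four round legs, each 30 mm in diameter, from z = 0 to the seat underside, each leg's axis is inset half a diameter from the nearest pair of seat edges (so the leg's bounding box is flush with the corner).

B is a door frame. The clear opening is 796 mm wide and 2117 mm high. Two 59 mm wide jambs, 99 mm deep, stand either side of the opening from the floor to the top of the opening. A 118 mm thick head sits across the top of both jambs, spanning the full outside width of the frame.

The door frame is against the stool's +x side, with their −y faces flush.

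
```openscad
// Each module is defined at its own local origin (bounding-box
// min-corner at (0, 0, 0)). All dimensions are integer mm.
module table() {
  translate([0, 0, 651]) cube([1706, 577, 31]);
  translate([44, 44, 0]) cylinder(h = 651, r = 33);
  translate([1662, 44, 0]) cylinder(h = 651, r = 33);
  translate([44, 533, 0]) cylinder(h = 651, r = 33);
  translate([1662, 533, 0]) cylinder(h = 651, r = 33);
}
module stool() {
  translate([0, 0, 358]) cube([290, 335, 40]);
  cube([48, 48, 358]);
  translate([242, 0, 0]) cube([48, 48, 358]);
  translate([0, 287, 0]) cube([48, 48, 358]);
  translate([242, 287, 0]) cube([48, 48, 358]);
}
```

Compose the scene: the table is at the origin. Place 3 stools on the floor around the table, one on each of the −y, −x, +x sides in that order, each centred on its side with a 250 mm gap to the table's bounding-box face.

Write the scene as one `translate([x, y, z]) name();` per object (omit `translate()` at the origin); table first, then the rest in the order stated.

table();
translate([708, -585, 0]) stool();
translate([-540, 121, 0]) stool();
translate([1956, 121, 0]) stool();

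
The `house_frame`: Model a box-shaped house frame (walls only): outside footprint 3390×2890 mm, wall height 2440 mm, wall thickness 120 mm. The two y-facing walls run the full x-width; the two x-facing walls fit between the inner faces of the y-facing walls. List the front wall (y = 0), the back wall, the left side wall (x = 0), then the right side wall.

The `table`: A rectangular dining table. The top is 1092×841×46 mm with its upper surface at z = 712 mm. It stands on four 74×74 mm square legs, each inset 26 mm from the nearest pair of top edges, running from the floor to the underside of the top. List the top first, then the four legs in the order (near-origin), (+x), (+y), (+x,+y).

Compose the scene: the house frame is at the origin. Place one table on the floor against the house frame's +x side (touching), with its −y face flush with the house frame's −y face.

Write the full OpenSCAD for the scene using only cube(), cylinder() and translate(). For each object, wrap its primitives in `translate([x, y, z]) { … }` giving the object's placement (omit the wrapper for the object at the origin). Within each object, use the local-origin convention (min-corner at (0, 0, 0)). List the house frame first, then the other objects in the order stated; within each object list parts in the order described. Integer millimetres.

cube([3390, 120, 2440]);
translate([0, 2770, 0]) cube([3390, 120, 2440]);
translate([0, 120, 0]) cube([120, 2650, 2440]);
translate([3270, 120, 0]) cube([120, 2650, 2440]);
translate([3390, 0, 0]) {
  translate([0, 0, 666]) cube([1092, 841, 46]);
  translate([26, 26, 0]) cube([74, 74, 666]);
  translate([992, 26, 0]) cube([74, 74, 666]);
  translate([26, 741, 0]) cube([74, 74, 666]);
  translate([992, 741, 0]) cube([74, 74, 666]);
}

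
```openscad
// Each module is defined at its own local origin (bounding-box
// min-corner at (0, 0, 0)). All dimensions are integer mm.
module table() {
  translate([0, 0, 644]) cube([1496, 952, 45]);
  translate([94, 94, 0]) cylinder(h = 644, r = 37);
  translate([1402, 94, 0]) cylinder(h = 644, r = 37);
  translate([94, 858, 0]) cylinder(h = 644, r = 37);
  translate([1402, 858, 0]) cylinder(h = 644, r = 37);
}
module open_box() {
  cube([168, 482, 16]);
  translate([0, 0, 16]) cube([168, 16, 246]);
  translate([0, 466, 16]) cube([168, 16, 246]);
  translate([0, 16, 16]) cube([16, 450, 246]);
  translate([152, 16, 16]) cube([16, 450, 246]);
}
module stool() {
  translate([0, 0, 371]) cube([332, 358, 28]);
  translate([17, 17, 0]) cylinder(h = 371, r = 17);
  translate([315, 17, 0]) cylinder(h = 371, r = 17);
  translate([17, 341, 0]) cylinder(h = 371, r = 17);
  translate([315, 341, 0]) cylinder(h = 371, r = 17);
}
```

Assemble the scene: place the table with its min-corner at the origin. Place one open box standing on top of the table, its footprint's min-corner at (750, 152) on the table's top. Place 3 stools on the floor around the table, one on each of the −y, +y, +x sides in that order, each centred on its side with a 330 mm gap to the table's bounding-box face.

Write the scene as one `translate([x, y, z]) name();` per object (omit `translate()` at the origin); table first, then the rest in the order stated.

table();
translate([750, 152, 689]) open_box();
translate([582, -688, 0]) stool();
translate([582, 1282, 0]) stool();
translate([1826, 297, 0]) stool();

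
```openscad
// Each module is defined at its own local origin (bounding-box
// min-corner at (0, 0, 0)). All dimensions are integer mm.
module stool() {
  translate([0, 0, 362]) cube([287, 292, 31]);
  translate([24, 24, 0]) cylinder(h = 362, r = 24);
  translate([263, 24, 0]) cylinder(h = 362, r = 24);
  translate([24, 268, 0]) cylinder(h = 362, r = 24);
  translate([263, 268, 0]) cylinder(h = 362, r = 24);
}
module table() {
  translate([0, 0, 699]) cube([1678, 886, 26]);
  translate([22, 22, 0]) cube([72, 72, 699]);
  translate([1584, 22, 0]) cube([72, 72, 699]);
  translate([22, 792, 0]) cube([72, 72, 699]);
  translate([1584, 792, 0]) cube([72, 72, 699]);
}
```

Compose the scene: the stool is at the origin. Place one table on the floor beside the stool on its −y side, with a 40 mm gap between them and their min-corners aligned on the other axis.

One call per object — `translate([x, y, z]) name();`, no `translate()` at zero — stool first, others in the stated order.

stool();
translate([0, -926, 0]) table();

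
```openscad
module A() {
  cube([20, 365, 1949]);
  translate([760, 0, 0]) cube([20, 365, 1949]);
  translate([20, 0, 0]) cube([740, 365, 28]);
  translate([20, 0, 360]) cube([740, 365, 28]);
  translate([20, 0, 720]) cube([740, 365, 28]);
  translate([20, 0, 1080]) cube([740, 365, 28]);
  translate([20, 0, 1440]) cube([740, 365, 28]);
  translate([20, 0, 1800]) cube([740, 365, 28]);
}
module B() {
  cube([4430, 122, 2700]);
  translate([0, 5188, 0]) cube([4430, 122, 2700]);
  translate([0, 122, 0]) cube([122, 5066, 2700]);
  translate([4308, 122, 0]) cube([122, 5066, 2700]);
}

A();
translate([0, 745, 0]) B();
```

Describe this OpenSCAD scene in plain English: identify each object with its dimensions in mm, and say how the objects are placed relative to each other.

A is an open bookshelf. Two side panels, each 20 mm thick, 365 mm deep and 1949 mm tall, stand 780 mm apart (outside-to-outside). Between them sit 6 shelves, each 28 mm thick and 365 mm deep, spanning the full gap between the sides. The bottom shelf rests on the floor (its underside at z = 0) and the clear gap between one shelf's top and the next shelf's underside is 332 mm.

B is a box-shaped house frame (walls only): outside footprint 4430×5310 mm, wall height 2700 mm, wall thickness 122 mm. The two y-facing walls run the full x-width; the two x-facing walls fit between the inner faces of the y-facing walls.

The house frame is on the floor beside the bookshelf on its +y side.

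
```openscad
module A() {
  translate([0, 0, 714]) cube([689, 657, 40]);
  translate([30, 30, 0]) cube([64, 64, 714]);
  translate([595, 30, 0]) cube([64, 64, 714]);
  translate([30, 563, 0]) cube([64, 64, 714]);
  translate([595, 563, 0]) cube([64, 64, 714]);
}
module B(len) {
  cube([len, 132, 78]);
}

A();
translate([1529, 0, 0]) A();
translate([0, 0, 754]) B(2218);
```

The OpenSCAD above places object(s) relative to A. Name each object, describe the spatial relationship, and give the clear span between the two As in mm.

Second table starts at x = 1529; first ends at x = 689; clear span = 1529 − 689 = 840 mm.

A is a table. B is a beam. A beam spans the tops of two tables. The clear span between the two tables is 840 mm.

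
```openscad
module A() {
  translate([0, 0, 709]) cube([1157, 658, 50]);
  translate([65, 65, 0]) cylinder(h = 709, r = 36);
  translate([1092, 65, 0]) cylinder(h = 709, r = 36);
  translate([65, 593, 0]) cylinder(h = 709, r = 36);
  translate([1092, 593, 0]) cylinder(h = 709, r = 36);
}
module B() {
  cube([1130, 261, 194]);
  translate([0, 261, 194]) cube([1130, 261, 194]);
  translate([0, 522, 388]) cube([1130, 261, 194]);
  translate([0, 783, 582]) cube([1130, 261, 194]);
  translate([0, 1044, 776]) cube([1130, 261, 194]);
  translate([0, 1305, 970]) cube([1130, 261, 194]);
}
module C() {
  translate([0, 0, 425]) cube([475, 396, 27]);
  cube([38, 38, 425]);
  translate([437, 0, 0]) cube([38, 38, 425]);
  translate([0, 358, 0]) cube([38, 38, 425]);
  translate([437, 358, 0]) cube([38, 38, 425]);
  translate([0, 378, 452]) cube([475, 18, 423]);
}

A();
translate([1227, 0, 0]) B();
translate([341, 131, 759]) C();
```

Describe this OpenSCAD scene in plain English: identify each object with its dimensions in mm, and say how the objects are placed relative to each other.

A is a table: top 1157 mm (x) × 658 mm (y), 50 mm thick, upper face at z = 759 mm, on four round legs of 72 mm diameter, each leg's bounding box inset 29 mm from the nearest pair of top edges, running from z = 0 to the bottom of the top.

B is a run of 6 identical solid stair steps. Each tread is 1130×261 mm and each step block is 194 mm high. Step 1 rests on the floor; step k is offset from step 1 by (k−1)×261 mm in y and (k−1)×194 mm in z.

C is a chair: 475×396 mm seat, 27 mm thick, top at z = 452 mm, on four 38 mm square corner legs flush with the seat edges. A 18 mm thick backrest slab spans the full seat width, extending 423 mm above the seat top, its back face flush with the seat's +y edge.

The staircase is on the floor beside the table on its +x side. The chair is on top of the table, centred.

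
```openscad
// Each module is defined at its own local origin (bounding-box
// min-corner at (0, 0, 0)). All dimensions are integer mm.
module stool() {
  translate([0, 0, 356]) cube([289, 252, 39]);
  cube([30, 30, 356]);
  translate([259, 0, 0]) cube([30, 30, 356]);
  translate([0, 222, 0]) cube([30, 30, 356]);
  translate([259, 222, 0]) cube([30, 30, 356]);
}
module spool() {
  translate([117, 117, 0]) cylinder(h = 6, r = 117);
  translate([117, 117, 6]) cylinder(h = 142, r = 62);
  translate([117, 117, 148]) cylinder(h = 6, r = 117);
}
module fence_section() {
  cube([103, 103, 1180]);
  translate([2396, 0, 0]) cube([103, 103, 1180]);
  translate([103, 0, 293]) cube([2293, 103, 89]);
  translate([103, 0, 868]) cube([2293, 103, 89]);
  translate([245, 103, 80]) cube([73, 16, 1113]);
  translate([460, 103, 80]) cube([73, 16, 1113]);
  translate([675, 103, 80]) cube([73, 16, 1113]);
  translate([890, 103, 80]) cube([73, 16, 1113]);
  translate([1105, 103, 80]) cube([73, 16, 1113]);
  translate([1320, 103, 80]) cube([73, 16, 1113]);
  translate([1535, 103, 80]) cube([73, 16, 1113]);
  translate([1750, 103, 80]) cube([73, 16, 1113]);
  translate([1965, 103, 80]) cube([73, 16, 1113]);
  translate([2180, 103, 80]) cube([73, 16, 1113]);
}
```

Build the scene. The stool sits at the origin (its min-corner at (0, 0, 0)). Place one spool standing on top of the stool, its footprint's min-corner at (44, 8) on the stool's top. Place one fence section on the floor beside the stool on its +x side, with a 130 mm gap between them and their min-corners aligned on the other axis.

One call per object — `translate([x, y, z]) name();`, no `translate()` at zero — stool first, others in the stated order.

stool();
translate([44, 8, 395]) spool();
translate([419, 0, 0]) fence_section();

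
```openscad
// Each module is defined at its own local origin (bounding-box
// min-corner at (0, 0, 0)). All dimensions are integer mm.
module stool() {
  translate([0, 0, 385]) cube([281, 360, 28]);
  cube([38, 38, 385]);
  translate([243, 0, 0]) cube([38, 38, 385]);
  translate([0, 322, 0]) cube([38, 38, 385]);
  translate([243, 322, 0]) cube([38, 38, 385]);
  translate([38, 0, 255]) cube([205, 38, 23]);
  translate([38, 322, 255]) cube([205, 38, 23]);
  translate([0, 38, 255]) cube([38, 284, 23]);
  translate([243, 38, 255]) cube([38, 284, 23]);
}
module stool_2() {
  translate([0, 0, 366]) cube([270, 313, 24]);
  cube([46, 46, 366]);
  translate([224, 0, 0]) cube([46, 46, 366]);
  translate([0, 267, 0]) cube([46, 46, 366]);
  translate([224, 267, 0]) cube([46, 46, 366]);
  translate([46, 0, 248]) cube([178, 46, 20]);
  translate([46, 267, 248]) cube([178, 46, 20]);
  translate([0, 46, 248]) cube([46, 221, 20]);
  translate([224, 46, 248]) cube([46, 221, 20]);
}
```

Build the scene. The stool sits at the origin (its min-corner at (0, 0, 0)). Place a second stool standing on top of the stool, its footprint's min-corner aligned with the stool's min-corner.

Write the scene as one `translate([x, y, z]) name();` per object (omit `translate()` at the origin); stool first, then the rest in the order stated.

stool();
translate([0, 0, 413]) stool_2();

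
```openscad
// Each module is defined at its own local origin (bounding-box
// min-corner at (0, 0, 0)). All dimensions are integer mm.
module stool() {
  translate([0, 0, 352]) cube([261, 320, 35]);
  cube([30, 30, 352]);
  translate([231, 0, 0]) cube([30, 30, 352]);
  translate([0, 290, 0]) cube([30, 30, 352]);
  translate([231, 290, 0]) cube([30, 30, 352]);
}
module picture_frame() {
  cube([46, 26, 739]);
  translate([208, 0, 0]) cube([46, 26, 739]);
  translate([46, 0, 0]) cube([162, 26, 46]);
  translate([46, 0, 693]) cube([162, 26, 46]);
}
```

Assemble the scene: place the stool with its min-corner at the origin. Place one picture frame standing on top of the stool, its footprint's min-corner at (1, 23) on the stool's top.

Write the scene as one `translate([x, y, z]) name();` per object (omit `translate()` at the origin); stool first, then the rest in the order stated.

stool();
translate([1, 23, 387]) picture_frame();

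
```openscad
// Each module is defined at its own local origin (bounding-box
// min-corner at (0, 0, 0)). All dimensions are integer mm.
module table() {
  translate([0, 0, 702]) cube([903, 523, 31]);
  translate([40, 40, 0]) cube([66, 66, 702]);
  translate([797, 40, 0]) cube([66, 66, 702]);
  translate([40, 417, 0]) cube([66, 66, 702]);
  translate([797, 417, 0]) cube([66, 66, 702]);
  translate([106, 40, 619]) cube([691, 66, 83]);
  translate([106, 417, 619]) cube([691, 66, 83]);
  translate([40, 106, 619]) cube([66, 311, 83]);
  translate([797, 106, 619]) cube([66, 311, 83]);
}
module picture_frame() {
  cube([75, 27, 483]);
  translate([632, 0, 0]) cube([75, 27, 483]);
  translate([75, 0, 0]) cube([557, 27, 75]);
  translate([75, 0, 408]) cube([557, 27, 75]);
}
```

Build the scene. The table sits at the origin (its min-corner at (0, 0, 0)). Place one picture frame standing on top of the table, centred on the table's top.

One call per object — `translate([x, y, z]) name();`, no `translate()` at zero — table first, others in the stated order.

table();
translate([98, 248, 733]) picture_frame();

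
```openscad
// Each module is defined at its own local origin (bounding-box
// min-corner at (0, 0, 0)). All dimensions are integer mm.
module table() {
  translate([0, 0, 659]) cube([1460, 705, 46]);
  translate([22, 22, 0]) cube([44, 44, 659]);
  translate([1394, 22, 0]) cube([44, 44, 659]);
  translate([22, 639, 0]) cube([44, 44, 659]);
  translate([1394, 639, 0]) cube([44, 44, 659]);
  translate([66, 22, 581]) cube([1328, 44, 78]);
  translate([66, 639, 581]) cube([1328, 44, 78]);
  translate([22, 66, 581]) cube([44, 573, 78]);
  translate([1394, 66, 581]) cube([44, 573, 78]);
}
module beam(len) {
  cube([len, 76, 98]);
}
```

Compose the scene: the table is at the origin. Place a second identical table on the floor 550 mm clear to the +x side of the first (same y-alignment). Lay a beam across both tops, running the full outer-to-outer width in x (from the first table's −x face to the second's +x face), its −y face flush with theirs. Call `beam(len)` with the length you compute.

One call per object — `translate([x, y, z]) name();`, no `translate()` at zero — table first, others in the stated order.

table();
translate([2010, 0, 0]) table();
translate([0, 0, 705]) beam(3470);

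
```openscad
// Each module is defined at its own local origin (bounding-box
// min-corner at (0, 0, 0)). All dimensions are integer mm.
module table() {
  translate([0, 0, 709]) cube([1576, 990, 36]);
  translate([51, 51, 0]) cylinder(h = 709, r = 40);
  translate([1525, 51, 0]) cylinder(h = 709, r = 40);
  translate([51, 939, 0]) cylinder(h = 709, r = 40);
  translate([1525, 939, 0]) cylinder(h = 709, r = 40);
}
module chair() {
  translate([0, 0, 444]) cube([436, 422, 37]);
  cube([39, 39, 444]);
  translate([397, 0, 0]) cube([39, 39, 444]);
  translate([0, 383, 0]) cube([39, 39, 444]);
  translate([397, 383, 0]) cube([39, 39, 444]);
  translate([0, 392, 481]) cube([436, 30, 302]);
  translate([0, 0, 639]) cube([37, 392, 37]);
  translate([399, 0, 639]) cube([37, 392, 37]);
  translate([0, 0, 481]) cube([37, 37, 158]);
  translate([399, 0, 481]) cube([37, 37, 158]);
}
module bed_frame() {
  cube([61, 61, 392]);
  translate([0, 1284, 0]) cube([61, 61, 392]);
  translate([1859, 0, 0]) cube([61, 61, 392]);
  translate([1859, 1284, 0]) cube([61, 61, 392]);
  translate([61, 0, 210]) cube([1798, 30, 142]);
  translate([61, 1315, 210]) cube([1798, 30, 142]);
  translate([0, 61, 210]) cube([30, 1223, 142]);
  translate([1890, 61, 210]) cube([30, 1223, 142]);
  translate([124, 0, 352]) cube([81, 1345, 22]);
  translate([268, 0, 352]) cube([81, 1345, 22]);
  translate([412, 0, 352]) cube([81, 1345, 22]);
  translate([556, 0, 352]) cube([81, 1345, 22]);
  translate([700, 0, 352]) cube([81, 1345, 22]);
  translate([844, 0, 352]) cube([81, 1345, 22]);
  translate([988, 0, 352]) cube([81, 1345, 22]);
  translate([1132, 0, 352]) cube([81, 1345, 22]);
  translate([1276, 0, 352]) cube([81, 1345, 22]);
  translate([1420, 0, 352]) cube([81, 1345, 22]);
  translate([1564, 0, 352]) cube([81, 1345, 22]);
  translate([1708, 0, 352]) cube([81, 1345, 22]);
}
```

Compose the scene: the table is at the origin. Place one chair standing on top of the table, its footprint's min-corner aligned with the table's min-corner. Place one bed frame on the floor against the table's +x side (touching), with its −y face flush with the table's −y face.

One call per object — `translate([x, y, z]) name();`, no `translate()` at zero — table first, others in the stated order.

table();
translate([0, 0, 745]) chair();
translate([1576, 0, 0]) bed_frame();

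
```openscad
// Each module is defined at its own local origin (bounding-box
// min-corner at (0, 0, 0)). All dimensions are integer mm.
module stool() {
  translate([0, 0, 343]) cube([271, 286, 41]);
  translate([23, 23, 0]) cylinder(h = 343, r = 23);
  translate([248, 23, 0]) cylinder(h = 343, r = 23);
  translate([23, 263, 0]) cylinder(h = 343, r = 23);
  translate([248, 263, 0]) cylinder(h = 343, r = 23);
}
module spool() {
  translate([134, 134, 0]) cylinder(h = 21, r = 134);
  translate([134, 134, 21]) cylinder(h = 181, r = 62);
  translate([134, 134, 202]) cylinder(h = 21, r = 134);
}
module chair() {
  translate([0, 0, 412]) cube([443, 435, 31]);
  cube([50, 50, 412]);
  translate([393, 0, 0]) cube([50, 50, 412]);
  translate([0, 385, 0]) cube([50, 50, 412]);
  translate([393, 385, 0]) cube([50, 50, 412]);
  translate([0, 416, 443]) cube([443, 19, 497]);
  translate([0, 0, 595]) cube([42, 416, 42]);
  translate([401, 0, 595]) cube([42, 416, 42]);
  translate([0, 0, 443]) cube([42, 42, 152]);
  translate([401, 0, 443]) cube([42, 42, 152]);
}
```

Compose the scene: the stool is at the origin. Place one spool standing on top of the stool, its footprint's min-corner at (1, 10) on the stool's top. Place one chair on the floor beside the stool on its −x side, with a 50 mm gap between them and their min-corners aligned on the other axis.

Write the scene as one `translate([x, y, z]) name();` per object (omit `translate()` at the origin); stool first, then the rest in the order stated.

stool();
translate([1, 10, 384]) spool();
translate([-493, 0, 0]) chair();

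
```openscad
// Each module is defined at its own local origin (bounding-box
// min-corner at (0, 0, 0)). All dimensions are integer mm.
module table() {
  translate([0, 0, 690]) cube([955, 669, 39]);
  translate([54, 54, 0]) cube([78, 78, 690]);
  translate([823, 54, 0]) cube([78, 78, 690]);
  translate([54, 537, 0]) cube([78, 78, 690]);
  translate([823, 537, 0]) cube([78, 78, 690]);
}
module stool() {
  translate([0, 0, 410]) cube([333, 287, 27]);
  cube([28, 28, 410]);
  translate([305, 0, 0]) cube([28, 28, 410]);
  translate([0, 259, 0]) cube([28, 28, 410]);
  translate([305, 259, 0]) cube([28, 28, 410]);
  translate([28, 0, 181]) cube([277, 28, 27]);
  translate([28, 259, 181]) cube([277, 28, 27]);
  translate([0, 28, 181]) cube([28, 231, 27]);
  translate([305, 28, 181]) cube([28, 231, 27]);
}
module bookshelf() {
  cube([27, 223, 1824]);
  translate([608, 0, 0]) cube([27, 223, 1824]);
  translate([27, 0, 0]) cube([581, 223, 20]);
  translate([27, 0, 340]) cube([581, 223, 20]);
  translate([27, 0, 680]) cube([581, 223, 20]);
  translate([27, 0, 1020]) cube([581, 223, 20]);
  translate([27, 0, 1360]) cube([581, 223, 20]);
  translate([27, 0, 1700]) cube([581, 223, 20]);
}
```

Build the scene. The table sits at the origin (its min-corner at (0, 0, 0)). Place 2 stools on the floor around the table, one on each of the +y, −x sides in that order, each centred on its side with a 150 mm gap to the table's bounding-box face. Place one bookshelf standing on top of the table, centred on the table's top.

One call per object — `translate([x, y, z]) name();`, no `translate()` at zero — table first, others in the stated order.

table();
translate([311, 819, 0]) stool();
translate([-483, 191, 0]) stool();
translate([160, 223, 729]) bookshelf();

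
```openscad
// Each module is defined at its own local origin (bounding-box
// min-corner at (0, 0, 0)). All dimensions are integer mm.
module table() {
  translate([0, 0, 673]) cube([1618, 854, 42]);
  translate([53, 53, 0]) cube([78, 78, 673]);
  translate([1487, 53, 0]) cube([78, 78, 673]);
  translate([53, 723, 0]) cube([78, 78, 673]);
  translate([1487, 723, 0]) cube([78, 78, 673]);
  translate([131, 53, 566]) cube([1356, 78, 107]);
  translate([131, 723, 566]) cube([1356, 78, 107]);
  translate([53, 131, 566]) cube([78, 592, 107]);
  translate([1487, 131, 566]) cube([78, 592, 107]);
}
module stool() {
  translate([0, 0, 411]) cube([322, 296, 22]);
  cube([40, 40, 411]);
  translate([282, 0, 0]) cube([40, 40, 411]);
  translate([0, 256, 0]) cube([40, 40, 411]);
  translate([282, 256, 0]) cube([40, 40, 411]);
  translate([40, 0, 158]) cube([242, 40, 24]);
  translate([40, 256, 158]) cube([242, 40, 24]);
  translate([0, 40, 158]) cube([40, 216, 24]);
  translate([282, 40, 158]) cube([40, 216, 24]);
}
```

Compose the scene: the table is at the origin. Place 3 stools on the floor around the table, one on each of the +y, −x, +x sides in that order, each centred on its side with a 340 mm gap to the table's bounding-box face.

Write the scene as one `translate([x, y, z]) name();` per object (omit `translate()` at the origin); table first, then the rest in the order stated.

table();
translate([648, 1194, 0]) stool();
translate([-662, 279, 0]) stool();
translate([1958, 279, 0]) stool();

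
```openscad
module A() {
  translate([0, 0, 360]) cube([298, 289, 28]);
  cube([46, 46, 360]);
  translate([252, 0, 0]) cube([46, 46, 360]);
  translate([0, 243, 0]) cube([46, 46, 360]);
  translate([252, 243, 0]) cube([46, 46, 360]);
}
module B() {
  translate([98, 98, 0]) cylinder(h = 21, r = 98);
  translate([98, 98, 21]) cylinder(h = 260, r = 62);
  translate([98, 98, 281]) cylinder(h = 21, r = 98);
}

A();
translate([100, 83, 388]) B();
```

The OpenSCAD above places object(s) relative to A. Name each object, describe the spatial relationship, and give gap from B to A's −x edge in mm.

A is a stool. B is a spool. The spool is on top of the stool. The gap from the spool to the stool's −x edge is 100 mm.

The spool's min-x is at 100; the stool's min-x is 0; gap = 100 mm.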